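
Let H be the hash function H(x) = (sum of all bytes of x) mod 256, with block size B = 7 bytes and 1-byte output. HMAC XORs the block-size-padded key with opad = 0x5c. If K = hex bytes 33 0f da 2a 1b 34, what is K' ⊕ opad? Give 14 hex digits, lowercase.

Key hex bytes 33 0f da 2a 1b 34 is 6 bytes ≤ B = 7; zero-pad to 7 bytes: K' = 33 0f da 2a 1b 34 00.
XOR each byte with 0x5c: 33⊕5c=6f, 0f⊕5c=53, da⊕5c=86, 2a⊕5c=76, 1b⊕5c=47, 34⊕5c=68, 00⊕5c=5c.

6f53867647685c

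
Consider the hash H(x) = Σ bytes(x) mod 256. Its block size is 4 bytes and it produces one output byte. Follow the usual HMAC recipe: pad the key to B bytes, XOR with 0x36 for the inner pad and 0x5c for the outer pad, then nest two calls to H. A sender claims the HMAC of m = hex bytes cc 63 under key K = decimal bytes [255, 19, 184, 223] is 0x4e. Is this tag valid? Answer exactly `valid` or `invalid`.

Key decimal bytes [255, 19, 184, 223] = ff 13 b8 df is exactly B = 4 bytes: K' = ff 13 b8 df.
K' ⊕ ipad = c9 25 8e e9; K' ⊕ opad = a3 4f e4 83.
Inner hash: sum = 201+37+142+233+204+99 = 916; mod 256 = 148 → 94.
Outer hash (recomputed tag): sum = 163+79+228+131+148 = 749; mod 256 = 237 → ed.
Recomputed tag = ed; claimed = 4e → mismatch.

invalid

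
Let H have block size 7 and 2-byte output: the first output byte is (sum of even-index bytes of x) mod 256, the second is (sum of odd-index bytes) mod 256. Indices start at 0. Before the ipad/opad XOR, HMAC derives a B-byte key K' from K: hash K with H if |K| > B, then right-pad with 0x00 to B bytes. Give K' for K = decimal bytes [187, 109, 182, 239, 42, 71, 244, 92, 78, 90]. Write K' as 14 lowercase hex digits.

dd590000000000

|K| = 10 > B = 7, so first hash the key.
H(K): even-index sum = 733 mod 256 = 221; odd-index sum = 601 mod 256 = 89 → dd 59.
Zero-pad H(K) = dd 59 to 7 bytes: K' = dd 59 00 00 00 00 00.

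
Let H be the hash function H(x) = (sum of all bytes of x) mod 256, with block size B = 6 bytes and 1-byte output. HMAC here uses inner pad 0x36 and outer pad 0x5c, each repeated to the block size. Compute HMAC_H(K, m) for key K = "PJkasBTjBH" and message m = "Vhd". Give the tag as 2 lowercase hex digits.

90

Key "PJkasBTjBH" = 50 4a 6b 61 73 42 54 6a 42 48 is 10 bytes > B = 6, so hash it first: H(key) = 63, then zero-pad to 6 bytes: K' = 63 00 00 00 00 00.
K' ⊕ ipad = 55 36 36 36 36 36.  K' ⊕ opad = 3f 5c 5c 5c 5c 5c.
Inner input = (K'⊕ipad) ∥ m = 55 36 36 36 36 36 ∥ 56 68 64.
Inner hash: sum = 85+54+54+54+54+54+86+104+100 = 645; mod 256 = 133 → 85.
Outer input = (K'⊕opad) ∥ inner = 3f 5c 5c 5c 5c 5c ∥ 85.
Outer hash (tag): sum = 63+92+92+92+92+92+133 = 656; mod 256 = 144 → 90.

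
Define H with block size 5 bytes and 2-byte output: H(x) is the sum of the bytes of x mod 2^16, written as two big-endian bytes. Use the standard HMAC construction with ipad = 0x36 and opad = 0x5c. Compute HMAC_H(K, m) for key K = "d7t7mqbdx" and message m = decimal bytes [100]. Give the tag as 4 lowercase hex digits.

Key "d7t7mqbdx" = 64 37 74 37 6d 71 62 64 78 is 9 bytes > B = 5, so hash it first: H(key) = 03 62, then zero-pad to 5 bytes: K' = 03 62 00 00 00.
K' ⊕ ipad = 35 54 36 36 36.  K' ⊕ opad = 5f 3e 5c 5c 5c.
Inner input = (K'⊕ipad) ∥ m = 35 54 36 36 36 ∥ 64.
Inner hash: sum = 53+84+54+54+54+100 = 399 → 01 8f.
Outer input = (K'⊕opad) ∥ inner = 5f 3e 5c 5c 5c ∥ 01 8f.
Outer hash (tag): sum = 95+62+92+92+92+1+143 = 577 → 02 41.

0241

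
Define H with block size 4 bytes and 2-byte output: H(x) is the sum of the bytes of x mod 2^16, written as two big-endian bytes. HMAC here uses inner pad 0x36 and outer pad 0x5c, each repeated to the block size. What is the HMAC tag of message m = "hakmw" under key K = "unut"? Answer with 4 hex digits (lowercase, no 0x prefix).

Key "unut" = 75 6e 75 74 is exactly B = 4 bytes: K' = 75 6e 75 74.
K' ⊕ ipad = 43 58 43 42.  K' ⊕ opad = 29 32 29 28.
Inner input = (K'⊕ipad) ∥ m = 43 58 43 42 ∥ 68 61 6b 6d 77.
Inner hash: sum = 67+88+67+66+104+97+107+109+119 = 824 → 03 38.
Outer input = (K'⊕opad) ∥ inner = 29 32 29 28 ∥ 03 38.
Outer hash (tag): sum = 41+50+41+40+3+56 = 231 → 00 e7.

00e7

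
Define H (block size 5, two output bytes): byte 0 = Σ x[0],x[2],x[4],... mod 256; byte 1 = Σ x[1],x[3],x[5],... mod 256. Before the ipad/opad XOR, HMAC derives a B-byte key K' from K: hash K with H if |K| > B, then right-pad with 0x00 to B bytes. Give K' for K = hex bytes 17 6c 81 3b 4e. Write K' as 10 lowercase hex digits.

Key hex bytes 17 6c 81 3b 4e is exactly B = 5 bytes: K' = 17 6c 81 3b 4e.

176c813b4e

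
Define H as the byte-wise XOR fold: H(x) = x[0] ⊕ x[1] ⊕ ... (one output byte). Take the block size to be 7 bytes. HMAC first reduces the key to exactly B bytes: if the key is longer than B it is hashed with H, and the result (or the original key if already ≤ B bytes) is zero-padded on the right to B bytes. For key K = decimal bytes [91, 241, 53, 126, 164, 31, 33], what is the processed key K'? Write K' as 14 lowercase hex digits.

Key decimal bytes [91, 241, 53, 126, 164, 31, 33] = 5b f1 35 7e a4 1f 21 is exactly B = 7 bytes: K' = 5b f1 35 7e a4 1f 21.

5bf1357ea41f21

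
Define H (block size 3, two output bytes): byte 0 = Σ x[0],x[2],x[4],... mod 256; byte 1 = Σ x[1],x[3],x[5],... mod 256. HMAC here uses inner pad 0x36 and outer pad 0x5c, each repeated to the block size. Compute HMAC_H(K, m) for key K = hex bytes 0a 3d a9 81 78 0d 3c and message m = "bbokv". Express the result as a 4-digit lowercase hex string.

Key hex bytes 0a 3d a9 81 78 0d 3c is 7 bytes > B = 3, so hash it first: H(key) = 67 cb, then zero-pad to 3 bytes: K' = 67 cb 00.
K' ⊕ ipad = 51 fd 36.  K' ⊕ opad = 3b 97 5c.
Inner input = (K'⊕ipad) ∥ m = 51 fd 36 ∥ 62 62 6f 6b 76.
Inner hash: even-index sum = 340 mod 256 = 84; odd-index sum = 580 mod 256 = 68 → 54 44.
Outer input = (K'⊕opad) ∥ inner = 3b 97 5c ∥ 54 44.
Outer hash (tag): even-index sum = 219 mod 256 = 219; odd-index sum = 235 mod 256 = 235 → db eb.

dbeb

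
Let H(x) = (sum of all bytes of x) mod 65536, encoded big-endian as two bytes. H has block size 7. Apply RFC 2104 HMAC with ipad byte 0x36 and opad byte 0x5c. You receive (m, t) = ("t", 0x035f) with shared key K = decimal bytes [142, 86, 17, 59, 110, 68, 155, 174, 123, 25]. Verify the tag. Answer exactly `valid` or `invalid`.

invalid

Key decimal bytes [142, 86, 17, 59, 110, 68, 155, 174, 123, 25] = 8e 56 11 3b 6e 44 9b ae 7b 19 is 10 bytes > B = 7, so hash it first: H(key) = 03 bf, then zero-pad to 7 bytes: K' = 03 bf 00 00 00 00 00.
K' ⊕ ipad = 35 89 36 36 36 36 36; K' ⊕ opad = 5f e3 5c 5c 5c 5c 5c.
Inner hash: sum = 53+137+54+54+54+54+54+116 = 576 → 02 40.
Outer hash (recomputed tag): sum = 95+227+92+92+92+92+92+2+64 = 848 → 03 50.
Recomputed tag = 0350; claimed = 035f → mismatch.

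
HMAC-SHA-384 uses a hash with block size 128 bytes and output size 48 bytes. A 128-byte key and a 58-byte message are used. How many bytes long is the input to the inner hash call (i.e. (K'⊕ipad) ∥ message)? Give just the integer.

186

Key is 128 ≤ 128 bytes, zero-padded: |K'| = 128.
Inner input = (K'⊕ipad) ∥ m → 128 + 58 = 186 bytes.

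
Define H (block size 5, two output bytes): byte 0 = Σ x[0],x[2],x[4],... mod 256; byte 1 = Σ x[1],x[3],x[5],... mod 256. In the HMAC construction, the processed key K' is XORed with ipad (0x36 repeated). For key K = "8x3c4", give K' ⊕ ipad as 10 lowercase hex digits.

Key "8x3c4" = 38 78 33 63 34 is exactly B = 5 bytes: K' = 38 78 33 63 34.
XOR each byte with 0x36: 38⊕36=0e, 78⊕36=4e, 33⊕36=05, 63⊕36=55, 34⊕36=02.

0e4e055502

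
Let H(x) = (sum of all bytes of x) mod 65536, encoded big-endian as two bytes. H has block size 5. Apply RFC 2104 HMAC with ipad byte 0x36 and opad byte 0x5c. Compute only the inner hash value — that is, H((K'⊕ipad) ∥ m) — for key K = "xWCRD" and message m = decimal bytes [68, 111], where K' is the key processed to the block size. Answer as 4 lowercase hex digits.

Key "xWCRD" = 78 57 43 52 44 is exactly B = 5 bytes: K' = 78 57 43 52 44.
K' ⊕ ipad = 4e 61 75 64 72.
Inner input = 4e 61 75 64 72 ∥ 44 6f.
Inner hash: sum = 78+97+117+100+114+68+111 = 685 → 02 ad.

02ad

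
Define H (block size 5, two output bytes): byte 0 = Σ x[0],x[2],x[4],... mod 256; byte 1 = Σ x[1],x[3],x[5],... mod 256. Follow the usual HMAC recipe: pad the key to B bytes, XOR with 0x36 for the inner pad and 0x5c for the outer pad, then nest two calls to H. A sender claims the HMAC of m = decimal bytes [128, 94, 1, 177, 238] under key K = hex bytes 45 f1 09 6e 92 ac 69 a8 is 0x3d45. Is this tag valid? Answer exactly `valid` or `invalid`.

invalid

Key hex bytes 45 f1 09 6e 92 ac 69 a8 is 8 bytes > B = 5, so hash it first: H(key) = 49 b3, then zero-pad to 5 bytes: K' = 49 b3 00 00 00.
K' ⊕ ipad = 7f 85 36 36 36; K' ⊕ opad = 15 ef 5c 5c 5c.
Inner hash: even-index sum = 506 mod 256 = 250; odd-index sum = 554 mod 256 = 42 → fa 2a.
Outer hash (recomputed tag): even-index sum = 247 mod 256 = 247; odd-index sum = 581 mod 256 = 69 → f7 45.
Recomputed tag = f745; claimed = 3d45 → mismatch.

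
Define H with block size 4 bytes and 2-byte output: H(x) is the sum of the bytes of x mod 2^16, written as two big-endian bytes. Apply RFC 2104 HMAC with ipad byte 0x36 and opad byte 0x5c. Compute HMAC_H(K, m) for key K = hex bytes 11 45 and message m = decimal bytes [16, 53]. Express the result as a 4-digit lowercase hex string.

Key hex bytes 11 45 is 2 bytes ≤ B = 4; zero-pad to 4 bytes: K' = 11 45 00 00.
K' ⊕ ipad = 27 73 36 36.  K' ⊕ opad = 4d 19 5c 5c.
Inner input = (K'⊕ipad) ∥ m = 27 73 36 36 ∥ 10 35.
Inner hash: sum = 39+115+54+54+16+53 = 331 → 01 4b.
Outer input = (K'⊕opad) ∥ inner = 4d 19 5c 5c ∥ 01 4b.
Outer hash (tag): sum = 77+25+92+92+1+75 = 362 → 01 6a.

016a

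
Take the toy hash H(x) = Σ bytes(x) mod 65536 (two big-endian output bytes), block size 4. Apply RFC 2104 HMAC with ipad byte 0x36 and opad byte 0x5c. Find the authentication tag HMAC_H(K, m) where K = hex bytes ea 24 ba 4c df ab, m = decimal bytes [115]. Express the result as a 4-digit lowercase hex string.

0296

Key hex bytes ea 24 ba 4c df ab is 6 bytes > B = 4, so hash it first: H(key) = 03 9e, then zero-pad to 4 bytes: K' = 03 9e 00 00.
K' ⊕ ipad = 35 a8 36 36.  K' ⊕ opad = 5f c2 5c 5c.
Inner input = (K'⊕ipad) ∥ m = 35 a8 36 36 ∥ 73.
Inner hash: sum = 53+168+54+54+115 = 444 → 01 bc.
Outer input = (K'⊕opad) ∥ inner = 5f c2 5c 5c ∥ 01 bc.
Outer hash (tag): sum = 95+194+92+92+1+188 = 662 → 02 96.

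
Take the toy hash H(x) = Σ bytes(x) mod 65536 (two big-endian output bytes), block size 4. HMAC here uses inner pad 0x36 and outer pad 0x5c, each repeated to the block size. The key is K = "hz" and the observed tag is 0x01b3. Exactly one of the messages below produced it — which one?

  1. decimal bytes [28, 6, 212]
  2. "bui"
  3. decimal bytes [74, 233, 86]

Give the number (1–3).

Key "hz" = 68 7a is 2 bytes ≤ B = 4; zero-pad to 4 bytes: K' = 68 7a 00 00.
K' ⊕ ipad = 5e 4c 36 36; K' ⊕ opad = 34 26 5c 5c.
m1: inner = H(5e 4c 36 36 1c 06 d4) = 02 0c; tag = H(34 26 5c 5c 02 0c) = 0120
m2: inner = H(5e 4c 36 36 62 75 69) = 02 56; tag = H(34 26 5c 5c 02 56) = 016a
m3: inner = H(5e 4c 36 36 4a e9 56) = 02 9f; tag = H(34 26 5c 5c 02 9f) = 01b3 ← matches

3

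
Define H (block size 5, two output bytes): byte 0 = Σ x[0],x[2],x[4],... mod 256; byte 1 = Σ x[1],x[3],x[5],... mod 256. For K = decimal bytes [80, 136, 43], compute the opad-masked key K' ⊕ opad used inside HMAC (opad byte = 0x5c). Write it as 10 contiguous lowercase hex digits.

Key decimal bytes [80, 136, 43] = 50 88 2b is 3 bytes ≤ B = 5; zero-pad to 5 bytes: K' = 50 88 2b 00 00.
XOR each byte with 0x5c: 50⊕5c=0c, 88⊕5c=d4, 2b⊕5c=77, 00⊕5c=5c, 00⊕5c=5c.

0cd4775c5c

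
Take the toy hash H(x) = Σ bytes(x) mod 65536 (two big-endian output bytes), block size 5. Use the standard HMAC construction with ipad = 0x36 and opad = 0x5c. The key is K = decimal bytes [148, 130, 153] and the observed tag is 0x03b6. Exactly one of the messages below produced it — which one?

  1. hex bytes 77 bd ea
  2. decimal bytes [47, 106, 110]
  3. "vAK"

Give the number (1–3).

1

Key decimal bytes [148, 130, 153] = 94 82 99 is 3 bytes ≤ B = 5; zero-pad to 5 bytes: K' = 94 82 99 00 00.
K' ⊕ ipad = a2 b4 af 36 36; K' ⊕ opad = c8 de c5 5c 5c.
m1: inner = H(a2 b4 af 36 36 77 bd ea) = 04 8f; tag = H(c8 de c5 5c 5c 04 8f) = 03b6 ← matches
m2: inner = H(a2 b4 af 36 36 2f 6a 6e) = 03 78; tag = H(c8 de c5 5c 5c 03 78) = 039e
m3: inner = H(a2 b4 af 36 36 76 41 4b) = 03 73; tag = H(c8 de c5 5c 5c 03 73) = 0399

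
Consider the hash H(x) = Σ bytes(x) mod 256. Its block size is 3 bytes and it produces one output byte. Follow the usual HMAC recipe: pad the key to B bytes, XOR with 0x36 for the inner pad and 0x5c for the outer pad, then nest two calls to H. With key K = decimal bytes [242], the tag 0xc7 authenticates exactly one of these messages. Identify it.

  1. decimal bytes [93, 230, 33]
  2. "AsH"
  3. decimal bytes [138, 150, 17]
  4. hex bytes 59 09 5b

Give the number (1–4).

Key decimal bytes [242] = f2 is 1 byte ≤ B = 3; zero-pad to 3 bytes: K' = f2 00 00.
K' ⊕ ipad = c4 36 36; K' ⊕ opad = ae 5c 5c.
m1: inner = H(c4 36 36 5d e6 21) = 94; tag = H(ae 5c 5c 94) = fa
m2: inner = H(c4 36 36 41 73 48) = 2c; tag = H(ae 5c 5c 2c) = 92
m3: inner = H(c4 36 36 8a 96 11) = 61; tag = H(ae 5c 5c 61) = c7 ← matches
m4: inner = H(c4 36 36 59 09 5b) = ed; tag = H(ae 5c 5c ed) = 53

3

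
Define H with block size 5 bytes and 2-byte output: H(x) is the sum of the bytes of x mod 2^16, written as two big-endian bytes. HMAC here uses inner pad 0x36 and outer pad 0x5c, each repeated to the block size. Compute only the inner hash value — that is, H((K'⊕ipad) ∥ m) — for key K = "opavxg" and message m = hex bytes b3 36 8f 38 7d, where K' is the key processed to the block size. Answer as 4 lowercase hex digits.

Key "opavxg" = 6f 70 61 76 78 67 is 6 bytes > B = 5, so hash it first: H(key) = 02 95, then zero-pad to 5 bytes: K' = 02 95 00 00 00.
K' ⊕ ipad = 34 a3 36 36 36.
Inner input = 34 a3 36 36 36 ∥ b3 36 8f 38 7d.
Inner hash: sum = 52+163+54+54+54+179+54+143+56+125 = 934 → 03 a6.

03a6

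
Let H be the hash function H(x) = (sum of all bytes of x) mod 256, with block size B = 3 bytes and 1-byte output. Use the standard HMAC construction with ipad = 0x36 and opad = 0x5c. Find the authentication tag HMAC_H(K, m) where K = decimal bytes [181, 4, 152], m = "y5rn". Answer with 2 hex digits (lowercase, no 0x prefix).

Key decimal bytes [181, 4, 152] = b5 04 98 is exactly B = 3 bytes: K' = b5 04 98.
K' ⊕ ipad = 83 32 ae.  K' ⊕ opad = e9 58 c4.
Inner input = (K'⊕ipad) ∥ m = 83 32 ae ∥ 79 35 72 6e.
Inner hash: sum = 131+50+174+121+53+114+110 = 753; mod 256 = 241 → f1.
Outer input = (K'⊕opad) ∥ inner = e9 58 c4 ∥ f1.
Outer hash (tag): sum = 233+88+196+241 = 758; mod 256 = 246 → f6.

f6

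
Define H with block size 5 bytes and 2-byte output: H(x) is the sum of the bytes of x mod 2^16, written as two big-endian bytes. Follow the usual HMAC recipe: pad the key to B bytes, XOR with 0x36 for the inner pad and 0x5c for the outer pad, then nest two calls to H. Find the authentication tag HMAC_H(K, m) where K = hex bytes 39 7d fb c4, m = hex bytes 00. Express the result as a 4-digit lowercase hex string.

Key hex bytes 39 7d fb c4 is 4 bytes ≤ B = 5; zero-pad to 5 bytes: K' = 39 7d fb c4 00.
K' ⊕ ipad = 0f 4b cd f2 36.  K' ⊕ opad = 65 21 a7 98 5c.
Inner input = (K'⊕ipad) ∥ m = 0f 4b cd f2 36 ∥ 00.
Inner hash: sum = 15+75+205+242+54+0 = 591 → 02 4f.
Outer input = (K'⊕opad) ∥ inner = 65 21 a7 98 5c ∥ 02 4f.
Outer hash (tag): sum = 101+33+167+152+92+2+79 = 626 → 02 72.

0272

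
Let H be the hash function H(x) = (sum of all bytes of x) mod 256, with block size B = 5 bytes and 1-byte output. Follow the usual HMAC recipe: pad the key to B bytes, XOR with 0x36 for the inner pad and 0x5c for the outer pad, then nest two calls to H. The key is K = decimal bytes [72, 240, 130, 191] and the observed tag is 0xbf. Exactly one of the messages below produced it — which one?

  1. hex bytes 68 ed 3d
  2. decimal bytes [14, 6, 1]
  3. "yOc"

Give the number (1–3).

Key decimal bytes [72, 240, 130, 191] = 48 f0 82 bf is 4 bytes ≤ B = 5; zero-pad to 5 bytes: K' = 48 f0 82 bf 00.
K' ⊕ ipad = 7e c6 b4 89 36; K' ⊕ opad = 14 ac de e3 5c.
m1: inner = H(7e c6 b4 89 36 68 ed 3d) = 49; tag = H(14 ac de e3 5c 49) = 26
m2: inner = H(7e c6 b4 89 36 0e 06 01) = cc; tag = H(14 ac de e3 5c cc) = a9
m3: inner = H(7e c6 b4 89 36 79 4f 63) = e2; tag = H(14 ac de e3 5c e2) = bf ← matches

3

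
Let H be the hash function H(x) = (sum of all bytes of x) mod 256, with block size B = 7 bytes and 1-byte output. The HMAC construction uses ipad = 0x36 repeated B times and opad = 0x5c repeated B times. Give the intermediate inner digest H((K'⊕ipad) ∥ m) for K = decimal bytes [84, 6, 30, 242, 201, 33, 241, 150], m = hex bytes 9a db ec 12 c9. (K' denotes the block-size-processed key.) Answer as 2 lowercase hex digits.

6d

Key decimal bytes [84, 6, 30, 242, 201, 33, 241, 150] = 54 06 1e f2 c9 21 f1 96 is 8 bytes > B = 7, so hash it first: H(key) = db, then zero-pad to 7 bytes: K' = db 00 00 00 00 00 00.
K' ⊕ ipad = ed 36 36 36 36 36 36.
Inner input = ed 36 36 36 36 36 36 ∥ 9a db ec 12 c9.
Inner hash: sum = 237+54+54+54+54+54+54+154+219+236+18+201 = 1389; mod 256 = 109 → 6d.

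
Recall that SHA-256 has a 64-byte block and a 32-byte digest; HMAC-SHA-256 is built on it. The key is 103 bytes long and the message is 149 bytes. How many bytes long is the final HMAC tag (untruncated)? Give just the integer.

The tag is one SHA-256 digest: 32 bytes.

32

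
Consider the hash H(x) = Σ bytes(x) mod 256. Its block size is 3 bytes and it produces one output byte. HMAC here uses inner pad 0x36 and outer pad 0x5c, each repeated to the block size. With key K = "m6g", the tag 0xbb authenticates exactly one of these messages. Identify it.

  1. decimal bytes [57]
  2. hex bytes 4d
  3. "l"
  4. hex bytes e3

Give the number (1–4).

1

Key "m6g" = 6d 36 67 is exactly B = 3 bytes: K' = 6d 36 67.
K' ⊕ ipad = 5b 00 51; K' ⊕ opad = 31 6a 3b.
m1: inner = H(5b 00 51 39) = e5; tag = H(31 6a 3b e5) = bb ← matches
m2: inner = H(5b 00 51 4d) = f9; tag = H(31 6a 3b f9) = cf
m3: inner = H(5b 00 51 6c) = 18; tag = H(31 6a 3b 18) = ee
m4: inner = H(5b 00 51 e3) = 8f; tag = H(31 6a 3b 8f) = 65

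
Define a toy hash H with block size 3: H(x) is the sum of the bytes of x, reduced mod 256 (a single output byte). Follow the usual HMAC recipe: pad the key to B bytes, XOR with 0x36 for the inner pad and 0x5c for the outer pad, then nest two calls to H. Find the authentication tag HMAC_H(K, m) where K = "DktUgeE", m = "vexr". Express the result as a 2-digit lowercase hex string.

Key "DktUgeE" = 44 6b 74 55 67 65 45 is 7 bytes > B = 3, so hash it first: H(key) = 89, then zero-pad to 3 bytes: K' = 89 00 00.
K' ⊕ ipad = bf 36 36.  K' ⊕ opad = d5 5c 5c.
Inner input = (K'⊕ipad) ∥ m = bf 36 36 ∥ 76 65 78 72.
Inner hash: sum = 191+54+54+118+101+120+114 = 752; mod 256 = 240 → f0.
Outer input = (K'⊕opad) ∥ inner = d5 5c 5c ∥ f0.
Outer hash (tag): sum = 213+92+92+240 = 637; mod 256 = 125 → 7d.

7d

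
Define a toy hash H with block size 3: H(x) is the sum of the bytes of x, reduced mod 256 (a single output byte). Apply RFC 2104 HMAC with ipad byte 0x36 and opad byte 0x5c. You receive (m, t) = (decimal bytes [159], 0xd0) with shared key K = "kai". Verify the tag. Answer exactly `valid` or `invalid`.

invalid

Key "kai" = 6b 61 69 is exactly B = 3 bytes: K' = 6b 61 69.
K' ⊕ ipad = 5d 57 5f; K' ⊕ opad = 37 3d 35.
Inner hash: sum = 93+87+95+159 = 434; mod 256 = 178 → b2.
Outer hash (recomputed tag): sum = 55+61+53+178 = 347; mod 256 = 91 → 5b.
Recomputed tag = 5b; claimed = d0 → mismatch.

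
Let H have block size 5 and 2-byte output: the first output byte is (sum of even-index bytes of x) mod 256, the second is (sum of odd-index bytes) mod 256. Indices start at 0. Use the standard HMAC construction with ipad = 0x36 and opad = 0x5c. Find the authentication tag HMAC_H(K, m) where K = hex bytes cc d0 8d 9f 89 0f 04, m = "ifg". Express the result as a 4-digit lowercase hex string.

Key hex bytes cc d0 8d 9f 89 0f 04 is 7 bytes > B = 5, so hash it first: H(key) = e6 7e, then zero-pad to 5 bytes: K' = e6 7e 00 00 00.
K' ⊕ ipad = d0 48 36 36 36.  K' ⊕ opad = ba 22 5c 5c 5c.
Inner input = (K'⊕ipad) ∥ m = d0 48 36 36 36 ∥ 69 66 67.
Inner hash: even-index sum = 418 mod 256 = 162; odd-index sum = 334 mod 256 = 78 → a2 4e.
Outer input = (K'⊕opad) ∥ inner = ba 22 5c 5c 5c ∥ a2 4e.
Outer hash (tag): even-index sum = 448 mod 256 = 192; odd-index sum = 288 mod 256 = 32 → c0 20.

c020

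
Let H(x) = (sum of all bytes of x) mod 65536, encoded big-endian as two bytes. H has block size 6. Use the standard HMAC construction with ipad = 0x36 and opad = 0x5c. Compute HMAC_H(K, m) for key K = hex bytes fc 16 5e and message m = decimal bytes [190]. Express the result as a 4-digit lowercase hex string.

Key hex bytes fc 16 5e is 3 bytes ≤ B = 6; zero-pad to 6 bytes: K' = fc 16 5e 00 00 00.
K' ⊕ ipad = ca 20 68 36 36 36.  K' ⊕ opad = a0 4a 02 5c 5c 5c.
Inner input = (K'⊕ipad) ∥ m = ca 20 68 36 36 36 ∥ be.
Inner hash: sum = 202+32+104+54+54+54+190 = 690 → 02 b2.
Outer input = (K'⊕opad) ∥ inner = a0 4a 02 5c 5c 5c ∥ 02 b2.
Outer hash (tag): sum = 160+74+2+92+92+92+2+178 = 692 → 02 b4.

02b4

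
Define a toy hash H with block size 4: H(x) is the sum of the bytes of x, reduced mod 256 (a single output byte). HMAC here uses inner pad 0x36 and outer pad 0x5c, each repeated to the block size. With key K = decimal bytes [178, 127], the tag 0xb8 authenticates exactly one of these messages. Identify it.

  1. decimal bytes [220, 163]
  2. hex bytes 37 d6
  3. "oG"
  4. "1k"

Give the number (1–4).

Key decimal bytes [178, 127] = b2 7f is 2 bytes ≤ B = 4; zero-pad to 4 bytes: K' = b2 7f 00 00.
K' ⊕ ipad = 84 49 36 36; K' ⊕ opad = ee 23 5c 5c.
m1: inner = H(84 49 36 36 dc a3) = b8; tag = H(ee 23 5c 5c b8) = 81
m2: inner = H(84 49 36 36 37 d6) = 46; tag = H(ee 23 5c 5c 46) = 0f
m3: inner = H(84 49 36 36 6f 47) = ef; tag = H(ee 23 5c 5c ef) = b8 ← matches
m4: inner = H(84 49 36 36 31 6b) = d5; tag = H(ee 23 5c 5c d5) = 9e

3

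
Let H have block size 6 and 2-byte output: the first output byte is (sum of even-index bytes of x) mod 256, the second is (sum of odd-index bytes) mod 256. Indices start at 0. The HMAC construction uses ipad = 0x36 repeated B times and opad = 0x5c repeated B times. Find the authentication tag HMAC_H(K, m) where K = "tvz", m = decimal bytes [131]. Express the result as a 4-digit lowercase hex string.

Key "tvz" = 74 76 7a is 3 bytes ≤ B = 6; zero-pad to 6 bytes: K' = 74 76 7a 00 00 00.
K' ⊕ ipad = 42 40 4c 36 36 36.  K' ⊕ opad = 28 2a 26 5c 5c 5c.
Inner input = (K'⊕ipad) ∥ m = 42 40 4c 36 36 36 ∥ 83.
Inner hash: even-index sum = 327 mod 256 = 71; odd-index sum = 172 mod 256 = 172 → 47 ac.
Outer input = (K'⊕opad) ∥ inner = 28 2a 26 5c 5c 5c ∥ 47 ac.
Outer hash (tag): even-index sum = 241 mod 256 = 241; odd-index sum = 398 mod 256 = 142 → f1 8e.

f18e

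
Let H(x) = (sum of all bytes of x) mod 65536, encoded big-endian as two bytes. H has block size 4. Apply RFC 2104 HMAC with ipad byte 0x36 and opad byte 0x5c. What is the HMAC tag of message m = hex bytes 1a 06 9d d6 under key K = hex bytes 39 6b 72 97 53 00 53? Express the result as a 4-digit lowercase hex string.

01bf

Key hex bytes 39 6b 72 97 53 00 53 is 7 bytes > B = 4, so hash it first: H(key) = 02 53, then zero-pad to 4 bytes: K' = 02 53 00 00.
K' ⊕ ipad = 34 65 36 36.  K' ⊕ opad = 5e 0f 5c 5c.
Inner input = (K'⊕ipad) ∥ m = 34 65 36 36 ∥ 1a 06 9d d6.
Inner hash: sum = 52+101+54+54+26+6+157+214 = 664 → 02 98.
Outer input = (K'⊕opad) ∥ inner = 5e 0f 5c 5c ∥ 02 98.
Outer hash (tag): sum = 94+15+92+92+2+152 = 447 → 01 bf.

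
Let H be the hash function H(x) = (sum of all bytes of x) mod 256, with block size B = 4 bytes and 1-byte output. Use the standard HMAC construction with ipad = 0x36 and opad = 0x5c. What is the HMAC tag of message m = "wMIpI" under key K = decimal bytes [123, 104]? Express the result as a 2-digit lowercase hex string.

f0

Key decimal bytes [123, 104] = 7b 68 is 2 bytes ≤ B = 4; zero-pad to 4 bytes: K' = 7b 68 00 00.
K' ⊕ ipad = 4d 5e 36 36.  K' ⊕ opad = 27 34 5c 5c.
Inner input = (K'⊕ipad) ∥ m = 4d 5e 36 36 ∥ 77 4d 49 70 49.
Inner hash: sum = 77+94+54+54+119+77+73+112+73 = 733; mod 256 = 221 → dd.
Outer input = (K'⊕opad) ∥ inner = 27 34 5c 5c ∥ dd.
Outer hash (tag): sum = 39+52+92+92+221 = 496; mod 256 = 240 → f0.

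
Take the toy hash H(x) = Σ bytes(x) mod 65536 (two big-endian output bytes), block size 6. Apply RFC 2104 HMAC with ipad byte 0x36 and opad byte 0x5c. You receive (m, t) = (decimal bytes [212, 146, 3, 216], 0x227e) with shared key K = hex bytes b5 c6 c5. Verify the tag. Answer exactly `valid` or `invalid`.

Key hex bytes b5 c6 c5 is 3 bytes ≤ B = 6; zero-pad to 6 bytes: K' = b5 c6 c5 00 00 00.
K' ⊕ ipad = 83 f0 f3 36 36 36; K' ⊕ opad = e9 9a 99 5c 5c 5c.
Inner hash: sum = 131+240+243+54+54+54+212+146+3+216 = 1353 → 05 49.
Outer hash (recomputed tag): sum = 233+154+153+92+92+92+5+73 = 894 → 03 7e.
Recomputed tag = 037e; claimed = 227e → mismatch.

invalid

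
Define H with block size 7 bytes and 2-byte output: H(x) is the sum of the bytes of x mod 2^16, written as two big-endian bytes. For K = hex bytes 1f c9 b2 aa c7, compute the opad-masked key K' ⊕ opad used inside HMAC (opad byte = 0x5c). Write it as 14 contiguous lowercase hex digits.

4395eef69b5c5c

Key hex bytes 1f c9 b2 aa c7 is 5 bytes ≤ B = 7; zero-pad to 7 bytes: K' = 1f c9 b2 aa c7 00 00.
XOR each byte with 0x5c: 1f⊕5c=43, c9⊕5c=95, b2⊕5c=ee, aa⊕5c=f6, c7⊕5c=9b, 00⊕5c=5c, 00⊕5c=5c.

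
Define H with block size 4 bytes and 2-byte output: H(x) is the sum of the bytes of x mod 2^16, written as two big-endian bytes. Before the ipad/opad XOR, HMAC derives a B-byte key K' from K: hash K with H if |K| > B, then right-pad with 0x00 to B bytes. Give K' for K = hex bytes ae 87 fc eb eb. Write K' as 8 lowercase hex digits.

|K| = 5 > B = 4, so first hash the key.
H(K): sum = 174+135+252+235+235 = 1031 → 04 07.
Zero-pad H(K) = 04 07 to 4 bytes: K' = 04 07 00 00.

04070000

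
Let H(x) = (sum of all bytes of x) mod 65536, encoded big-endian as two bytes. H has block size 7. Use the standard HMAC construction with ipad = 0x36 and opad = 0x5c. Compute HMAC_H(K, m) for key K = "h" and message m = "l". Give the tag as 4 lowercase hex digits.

Key "h" = 68 is 1 byte ≤ B = 7; zero-pad to 7 bytes: K' = 68 00 00 00 00 00 00.
K' ⊕ ipad = 5e 36 36 36 36 36 36.  K' ⊕ opad = 34 5c 5c 5c 5c 5c 5c.
Inner input = (K'⊕ipad) ∥ m = 5e 36 36 36 36 36 36 ∥ 6c.
Inner hash: sum = 94+54+54+54+54+54+54+108 = 526 → 02 0e.
Outer input = (K'⊕opad) ∥ inner = 34 5c 5c 5c 5c 5c 5c ∥ 02 0e.
Outer hash (tag): sum = 52+92+92+92+92+92+92+2+14 = 620 → 02 6c.

026c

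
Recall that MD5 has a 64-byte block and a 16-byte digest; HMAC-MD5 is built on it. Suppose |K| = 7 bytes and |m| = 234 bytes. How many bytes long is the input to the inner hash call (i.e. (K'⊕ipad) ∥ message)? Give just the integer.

Key is 7 ≤ 64 bytes, zero-padded: |K'| = 64.
Inner input = (K'⊕ipad) ∥ m → 64 + 234 = 298 bytes.

298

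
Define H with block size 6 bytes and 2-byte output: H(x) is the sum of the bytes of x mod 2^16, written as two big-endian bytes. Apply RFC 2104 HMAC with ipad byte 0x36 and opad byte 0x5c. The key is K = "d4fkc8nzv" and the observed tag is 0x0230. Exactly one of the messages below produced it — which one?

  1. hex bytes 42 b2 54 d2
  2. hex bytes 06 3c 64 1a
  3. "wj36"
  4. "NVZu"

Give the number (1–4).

Key "d4fkc8nzv" = 64 34 66 6b 63 38 6e 7a 76 is 9 bytes > B = 6, so hash it first: H(key) = 03 62, then zero-pad to 6 bytes: K' = 03 62 00 00 00 00.
K' ⊕ ipad = 35 54 36 36 36 36; K' ⊕ opad = 5f 3e 5c 5c 5c 5c.
m1: inner = H(35 54 36 36 36 36 42 b2 54 d2) = 03 7b; tag = H(5f 3e 5c 5c 5c 5c 03 7b) = 028b
m2: inner = H(35 54 36 36 36 36 06 3c 64 1a) = 02 21; tag = H(5f 3e 5c 5c 5c 5c 02 21) = 0230 ← matches
m3: inner = H(35 54 36 36 36 36 77 6a 33 36) = 02 ab; tag = H(5f 3e 5c 5c 5c 5c 02 ab) = 02ba
m4: inner = H(35 54 36 36 36 36 4e 56 5a 75) = 02 d4; tag = H(5f 3e 5c 5c 5c 5c 02 d4) = 02e3

2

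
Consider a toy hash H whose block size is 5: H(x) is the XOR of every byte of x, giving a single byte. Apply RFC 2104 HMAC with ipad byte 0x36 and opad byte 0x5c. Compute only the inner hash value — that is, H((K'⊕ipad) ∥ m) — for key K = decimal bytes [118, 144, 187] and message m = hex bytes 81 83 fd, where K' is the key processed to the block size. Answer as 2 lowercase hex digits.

94

Key decimal bytes [118, 144, 187] = 76 90 bb is 3 bytes ≤ B = 5; zero-pad to 5 bytes: K' = 76 90 bb 00 00.
K' ⊕ ipad = 40 a6 8d 36 36.
Inner input = 40 a6 8d 36 36 ∥ 81 83 fd.
Inner hash: XOR 40⊕a6⊕8d⊕36⊕36⊕81⊕83⊕fd = 94.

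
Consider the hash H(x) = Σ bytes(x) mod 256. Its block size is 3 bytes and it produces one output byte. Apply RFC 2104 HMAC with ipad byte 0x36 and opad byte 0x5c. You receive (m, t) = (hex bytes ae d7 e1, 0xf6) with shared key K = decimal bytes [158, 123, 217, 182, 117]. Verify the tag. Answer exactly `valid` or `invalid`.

valid

Key decimal bytes [158, 123, 217, 182, 117] = 9e 7b d9 b6 75 is 5 bytes > B = 3, so hash it first: H(key) = 1d, then zero-pad to 3 bytes: K' = 1d 00 00.
K' ⊕ ipad = 2b 36 36; K' ⊕ opad = 41 5c 5c.
Inner hash: sum = 43+54+54+174+215+225 = 765; mod 256 = 253 → fd.
Outer hash (recomputed tag): sum = 65+92+92+253 = 502; mod 256 = 246 → f6.
Recomputed tag = f6; claimed = f6 → match.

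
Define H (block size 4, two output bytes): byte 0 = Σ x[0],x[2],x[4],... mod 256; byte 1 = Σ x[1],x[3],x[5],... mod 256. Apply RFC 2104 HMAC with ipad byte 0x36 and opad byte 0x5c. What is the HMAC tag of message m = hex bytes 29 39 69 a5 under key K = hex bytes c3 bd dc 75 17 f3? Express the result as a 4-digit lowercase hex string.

8efc

Key hex bytes c3 bd dc 75 17 f3 is 6 bytes > B = 4, so hash it first: H(key) = b6 25, then zero-pad to 4 bytes: K' = b6 25 00 00.
K' ⊕ ipad = 80 13 36 36.  K' ⊕ opad = ea 79 5c 5c.
Inner input = (K'⊕ipad) ∥ m = 80 13 36 36 ∥ 29 39 69 a5.
Inner hash: even-index sum = 328 mod 256 = 72; odd-index sum = 295 mod 256 = 39 → 48 27.
Outer input = (K'⊕opad) ∥ inner = ea 79 5c 5c ∥ 48 27.
Outer hash (tag): even-index sum = 398 mod 256 = 142; odd-index sum = 252 mod 256 = 252 → 8e fc.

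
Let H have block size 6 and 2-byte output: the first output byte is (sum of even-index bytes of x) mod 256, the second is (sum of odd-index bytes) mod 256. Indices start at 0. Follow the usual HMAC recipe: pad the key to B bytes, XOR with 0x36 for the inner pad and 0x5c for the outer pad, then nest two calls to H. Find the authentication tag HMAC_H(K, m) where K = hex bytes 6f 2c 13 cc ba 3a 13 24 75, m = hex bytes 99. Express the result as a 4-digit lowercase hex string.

Key hex bytes 6f 2c 13 cc ba 3a 13 24 75 is 9 bytes > B = 6, so hash it first: H(key) = c4 56, then zero-pad to 6 bytes: K' = c4 56 00 00 00 00.
K' ⊕ ipad = f2 60 36 36 36 36.  K' ⊕ opad = 98 0a 5c 5c 5c 5c.
Inner input = (K'⊕ipad) ∥ m = f2 60 36 36 36 36 ∥ 99.
Inner hash: even-index sum = 503 mod 256 = 247; odd-index sum = 204 mod 256 = 204 → f7 cc.
Outer input = (K'⊕opad) ∥ inner = 98 0a 5c 5c 5c 5c ∥ f7 cc.
Outer hash (tag): even-index sum = 583 mod 256 = 71; odd-index sum = 398 mod 256 = 142 → 47 8e.

478e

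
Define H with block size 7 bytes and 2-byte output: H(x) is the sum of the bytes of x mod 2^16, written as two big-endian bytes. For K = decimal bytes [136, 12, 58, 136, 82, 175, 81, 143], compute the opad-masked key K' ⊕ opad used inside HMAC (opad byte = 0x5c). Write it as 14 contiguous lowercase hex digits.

Key decimal bytes [136, 12, 58, 136, 82, 175, 81, 143] = 88 0c 3a 88 52 af 51 8f is 8 bytes > B = 7, so hash it first: H(key) = 03 37, then zero-pad to 7 bytes: K' = 03 37 00 00 00 00 00.
XOR each byte with 0x5c: 03⊕5c=5f, 37⊕5c=6b, 00⊕5c=5c, 00⊕5c=5c, 00⊕5c=5c, 00⊕5c=5c, 00⊕5c=5c.

5f6b5c5c5c5c5c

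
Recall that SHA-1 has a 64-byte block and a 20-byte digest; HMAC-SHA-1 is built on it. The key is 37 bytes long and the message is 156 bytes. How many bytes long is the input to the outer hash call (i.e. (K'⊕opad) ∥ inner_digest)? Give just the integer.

84

Key is 37 ≤ 64 bytes, zero-padded: |K'| = 64.
Outer input = (K'⊕opad) ∥ H(inner) → 64 + 20 = 84 bytes.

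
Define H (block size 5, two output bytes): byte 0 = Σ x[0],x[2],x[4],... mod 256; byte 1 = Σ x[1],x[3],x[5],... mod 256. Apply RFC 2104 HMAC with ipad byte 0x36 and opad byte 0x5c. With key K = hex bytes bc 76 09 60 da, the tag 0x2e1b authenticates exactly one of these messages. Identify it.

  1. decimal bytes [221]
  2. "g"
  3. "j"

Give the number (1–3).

1

Key hex bytes bc 76 09 60 da is exactly B = 5 bytes: K' = bc 76 09 60 da.
K' ⊕ ipad = 8a 40 3f 56 ec; K' ⊕ opad = e0 2a 55 3c 86.
m1: inner = H(8a 40 3f 56 ec dd) = b5 73; tag = H(e0 2a 55 3c 86 b5 73) = 2e1b ← matches
m2: inner = H(8a 40 3f 56 ec 67) = b5 fd; tag = H(e0 2a 55 3c 86 b5 fd) = b81b
m3: inner = H(8a 40 3f 56 ec 6a) = b5 00; tag = H(e0 2a 55 3c 86 b5 00) = bb1b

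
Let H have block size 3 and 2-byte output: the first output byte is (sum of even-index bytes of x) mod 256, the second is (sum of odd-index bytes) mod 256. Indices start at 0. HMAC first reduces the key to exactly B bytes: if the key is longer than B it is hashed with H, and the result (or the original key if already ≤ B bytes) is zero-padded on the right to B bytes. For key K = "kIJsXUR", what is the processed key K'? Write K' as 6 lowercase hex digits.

|K| = 7 > B = 3, so first hash the key.
H(K): even-index sum = 351 mod 256 = 95; odd-index sum = 273 mod 256 = 17 → 5f 11.
Zero-pad H(K) = 5f 11 to 3 bytes: K' = 5f 11 00.

5f1100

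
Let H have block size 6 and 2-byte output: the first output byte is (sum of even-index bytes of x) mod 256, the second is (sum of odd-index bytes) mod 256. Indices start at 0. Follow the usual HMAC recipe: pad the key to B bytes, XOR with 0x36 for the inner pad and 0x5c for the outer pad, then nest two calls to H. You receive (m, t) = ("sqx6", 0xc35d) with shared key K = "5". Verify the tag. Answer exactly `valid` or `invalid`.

invalid

Key "5" = 35 is 1 byte ≤ B = 6; zero-pad to 6 bytes: K' = 35 00 00 00 00 00.
K' ⊕ ipad = 03 36 36 36 36 36; K' ⊕ opad = 69 5c 5c 5c 5c 5c.
Inner hash: even-index sum = 346 mod 256 = 90; odd-index sum = 329 mod 256 = 73 → 5a 49.
Outer hash (recomputed tag): even-index sum = 379 mod 256 = 123; odd-index sum = 349 mod 256 = 93 → 7b 5d.
Recomputed tag = 7b5d; claimed = c35d → mismatch.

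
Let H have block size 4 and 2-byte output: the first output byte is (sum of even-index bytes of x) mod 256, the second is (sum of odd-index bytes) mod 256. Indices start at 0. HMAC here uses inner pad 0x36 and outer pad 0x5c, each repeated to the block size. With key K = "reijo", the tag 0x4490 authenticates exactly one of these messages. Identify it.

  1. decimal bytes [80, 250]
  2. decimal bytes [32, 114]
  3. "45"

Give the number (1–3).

Key "reijo" = 72 65 69 6a 6f is 5 bytes > B = 4, so hash it first: H(key) = 4a cf, then zero-pad to 4 bytes: K' = 4a cf 00 00.
K' ⊕ ipad = 7c f9 36 36; K' ⊕ opad = 16 93 5c 5c.
m1: inner = H(7c f9 36 36 50 fa) = 02 29; tag = H(16 93 5c 5c 02 29) = 7418
m2: inner = H(7c f9 36 36 20 72) = d2 a1; tag = H(16 93 5c 5c d2 a1) = 4490 ← matches
m3: inner = H(7c f9 36 36 34 35) = e6 64; tag = H(16 93 5c 5c e6 64) = 5853

2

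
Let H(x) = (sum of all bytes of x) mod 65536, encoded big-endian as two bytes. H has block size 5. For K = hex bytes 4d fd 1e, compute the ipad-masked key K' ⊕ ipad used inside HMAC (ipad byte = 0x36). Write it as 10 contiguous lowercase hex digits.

Key hex bytes 4d fd 1e is 3 bytes ≤ B = 5; zero-pad to 5 bytes: K' = 4d fd 1e 00 00.
XOR each byte with 0x36: 4d⊕36=7b, fd⊕36=cb, 1e⊕36=28, 00⊕36=36, 00⊕36=36.

7bcb283636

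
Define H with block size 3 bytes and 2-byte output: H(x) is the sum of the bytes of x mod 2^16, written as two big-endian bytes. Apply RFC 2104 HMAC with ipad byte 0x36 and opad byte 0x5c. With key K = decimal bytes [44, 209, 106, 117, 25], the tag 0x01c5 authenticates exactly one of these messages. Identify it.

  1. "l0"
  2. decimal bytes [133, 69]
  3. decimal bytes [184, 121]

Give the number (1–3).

Key decimal bytes [44, 209, 106, 117, 25] = 2c d1 6a 75 19 is 5 bytes > B = 3, so hash it first: H(key) = 01 f5, then zero-pad to 3 bytes: K' = 01 f5 00.
K' ⊕ ipad = 37 c3 36; K' ⊕ opad = 5d a9 5c.
m1: inner = H(37 c3 36 6c 30) = 01 cc; tag = H(5d a9 5c 01 cc) = 022f
m2: inner = H(37 c3 36 85 45) = 01 fa; tag = H(5d a9 5c 01 fa) = 025d
m3: inner = H(37 c3 36 b8 79) = 02 61; tag = H(5d a9 5c 02 61) = 01c5 ← matches

3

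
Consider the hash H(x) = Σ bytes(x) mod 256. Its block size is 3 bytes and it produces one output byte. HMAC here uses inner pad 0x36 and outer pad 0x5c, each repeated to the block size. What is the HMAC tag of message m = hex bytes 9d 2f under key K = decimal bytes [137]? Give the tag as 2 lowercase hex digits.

84

Key decimal bytes [137] = 89 is 1 byte ≤ B = 3; zero-pad to 3 bytes: K' = 89 00 00.
K' ⊕ ipad = bf 36 36.  K' ⊕ opad = d5 5c 5c.
Inner input = (K'⊕ipad) ∥ m = bf 36 36 ∥ 9d 2f.
Inner hash: sum = 191+54+54+157+47 = 503; mod 256 = 247 → f7.
Outer input = (K'⊕opad) ∥ inner = d5 5c 5c ∥ f7.
Outer hash (tag): sum = 213+92+92+247 = 644; mod 256 = 132 → 84.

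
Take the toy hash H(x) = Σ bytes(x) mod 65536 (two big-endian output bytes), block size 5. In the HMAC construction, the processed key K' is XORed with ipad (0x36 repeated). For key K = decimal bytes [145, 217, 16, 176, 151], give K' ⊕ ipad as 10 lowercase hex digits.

a7ef2686a1

Key decimal bytes [145, 217, 16, 176, 151] = 91 d9 10 b0 97 is exactly B = 5 bytes: K' = 91 d9 10 b0 97.
XOR each byte with 0x36: 91⊕36=a7, d9⊕36=ef, 10⊕36=26, b0⊕36=86, 97⊕36=a1.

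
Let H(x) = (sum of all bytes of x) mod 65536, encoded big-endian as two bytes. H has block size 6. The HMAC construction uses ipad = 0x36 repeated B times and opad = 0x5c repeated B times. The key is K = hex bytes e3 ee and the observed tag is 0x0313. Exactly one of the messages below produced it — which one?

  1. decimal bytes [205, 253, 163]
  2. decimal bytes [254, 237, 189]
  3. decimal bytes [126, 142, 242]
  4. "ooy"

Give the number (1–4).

2

Key hex bytes e3 ee is 2 bytes ≤ B = 6; zero-pad to 6 bytes: K' = e3 ee 00 00 00 00.
K' ⊕ ipad = d5 d8 36 36 36 36; K' ⊕ opad = bf b2 5c 5c 5c 5c.
m1: inner = H(d5 d8 36 36 36 36 cd fd a3) = 04 f2; tag = H(bf b2 5c 5c 5c 5c 04 f2) = 03d7
m2: inner = H(d5 d8 36 36 36 36 fe ed bd) = 05 2d; tag = H(bf b2 5c 5c 5c 5c 05 2d) = 0313 ← matches
m3: inner = H(d5 d8 36 36 36 36 7e 8e f2) = 04 83; tag = H(bf b2 5c 5c 5c 5c 04 83) = 0368
m4: inner = H(d5 d8 36 36 36 36 6f 6f 79) = 03 dc; tag = H(bf b2 5c 5c 5c 5c 03 dc) = 03c0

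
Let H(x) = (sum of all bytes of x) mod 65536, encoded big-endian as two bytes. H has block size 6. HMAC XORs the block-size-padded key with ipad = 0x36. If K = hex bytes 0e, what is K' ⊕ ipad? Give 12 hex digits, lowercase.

383636363636

Key hex bytes 0e is 1 byte ≤ B = 6; zero-pad to 6 bytes: K' = 0e 00 00 00 00 00.
XOR each byte with 0x36: 0e⊕36=38, 00⊕36=36, 00⊕36=36, 00⊕36=36, 00⊕36=36, 00⊕36=36.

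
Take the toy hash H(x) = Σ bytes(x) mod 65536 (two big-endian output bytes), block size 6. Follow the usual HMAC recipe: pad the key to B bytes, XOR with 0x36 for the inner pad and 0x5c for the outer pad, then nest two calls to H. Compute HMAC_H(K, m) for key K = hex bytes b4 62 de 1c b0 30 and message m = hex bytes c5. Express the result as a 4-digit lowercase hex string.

Key hex bytes b4 62 de 1c b0 30 is exactly B = 6 bytes: K' = b4 62 de 1c b0 30.
K' ⊕ ipad = 82 54 e8 2a 86 06.  K' ⊕ opad = e8 3e 82 40 ec 6c.
Inner input = (K'⊕ipad) ∥ m = 82 54 e8 2a 86 06 ∥ c5.
Inner hash: sum = 130+84+232+42+134+6+197 = 825 → 03 39.
Outer input = (K'⊕opad) ∥ inner = e8 3e 82 40 ec 6c ∥ 03 39.
Outer hash (tag): sum = 232+62+130+64+236+108+3+57 = 892 → 03 7c.

037c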